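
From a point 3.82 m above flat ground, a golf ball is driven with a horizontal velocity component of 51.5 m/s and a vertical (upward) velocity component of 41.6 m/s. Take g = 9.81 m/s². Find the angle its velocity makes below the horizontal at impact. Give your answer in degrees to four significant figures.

39.53°

Vertical motion (up positive, ground at y = 0): 4.905 t² − (41.60) t − 3.82 = 0, so t = (41.60 + √(41.60² + 2·9.81·3.82)) / 9.81 = (41.60 + 42.49) / 9.81 = 8.572 s.
At impact: v_y = v_y0 − g t = −42.49 m/s; vₓ = 51.50 m/s.
Angle below horizontal: arctan(|v_y|/vₓ) = arctan(42.49/51.50) = 39.53°.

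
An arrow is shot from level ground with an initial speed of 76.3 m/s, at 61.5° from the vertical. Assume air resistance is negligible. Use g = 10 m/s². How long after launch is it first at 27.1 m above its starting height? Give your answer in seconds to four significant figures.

Horizontal component vₓ = 76.30 sin 61.5° = 67.05 m/s; vertical v_y0 = 76.30 cos 61.5° = 36.41 m/s.
Height y(t) = 36.41 t − 5.000 t² = 27.1 gives 5.000 t² − 36.41 t + 27.1 = 0.
Quadratic formula: t = (36.41 ± √783.49) / 10.0 = (36.41 ± 27.99) / 10.0 → t = 0.8416 s or 6.440 s.
The first (ascending) time is 0.8416 s.

0.8416 s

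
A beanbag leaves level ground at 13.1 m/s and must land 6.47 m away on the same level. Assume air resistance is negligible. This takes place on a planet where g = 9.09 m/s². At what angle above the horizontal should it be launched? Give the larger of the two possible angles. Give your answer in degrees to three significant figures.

Level-ground range R = v₀² sin(2θ)/g ⇒ sin(2θ) = gR/v₀² = 9.09 × 6.47 / 13.1² = 0.3427.
2θ = 20.04° or 180° − 20.04° = 160.0°, so θ = 10.02° or 79.98°.
The larger angle is 79.98°.

80.0°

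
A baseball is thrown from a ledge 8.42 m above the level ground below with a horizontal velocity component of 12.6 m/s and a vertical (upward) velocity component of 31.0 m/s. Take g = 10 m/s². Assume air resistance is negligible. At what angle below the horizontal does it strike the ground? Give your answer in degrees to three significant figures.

69.4°

Vertical motion (up positive, ground at y = 0): 5.000 t² − (31.00) t − 8.42 = 0, so t = (31.00 + √(31.00² + 2·10.0·8.42)) / 10.0 = (31.00 + 33.61) / 10.0 = 6.461 s.
At impact: v_y = v_y0 − g t = −33.61 m/s; vₓ = 12.60 m/s.
Angle below horizontal: arctan(|v_y|/vₓ) = arctan(33.61/12.60) = 69.45°.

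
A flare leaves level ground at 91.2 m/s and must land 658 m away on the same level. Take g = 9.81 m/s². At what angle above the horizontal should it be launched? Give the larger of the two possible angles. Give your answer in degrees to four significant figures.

64.55°

From R = (v₀²/g) sin 2θ: sin 2θ = 9.81 × 658 / 8317.4 = 0.7761.
2θ = 50.90° or 180° − 50.90° = 129.1°, so θ = 25.45° or 64.55°.
The larger angle is 64.55°.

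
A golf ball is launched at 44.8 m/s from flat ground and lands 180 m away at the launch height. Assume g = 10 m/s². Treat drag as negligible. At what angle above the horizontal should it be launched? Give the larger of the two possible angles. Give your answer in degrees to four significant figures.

R = v₀² sin 2θ / g gives sin 2θ = gR/v₀² = 10.0·180/44.8² = 0.8968.
2θ = 63.75° or 180° − 63.75° = 116.3°, so θ = 31.87° or 58.13°.
The larger angle is 58.13°.

58.13°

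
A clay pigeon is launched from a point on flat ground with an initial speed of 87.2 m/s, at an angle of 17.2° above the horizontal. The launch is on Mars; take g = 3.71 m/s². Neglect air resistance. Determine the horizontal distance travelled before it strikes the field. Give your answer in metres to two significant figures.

vₓ = 87.20 cos 17.2° = 83.30 m/s; v_y0 = 87.20 sin 17.2° = 25.79 m/s.
Flight time T = 2 v_y0 / g = 13.90 s.
Range: R = vₓ T = 83.30 × 13.90 = 1158 m.

1200 m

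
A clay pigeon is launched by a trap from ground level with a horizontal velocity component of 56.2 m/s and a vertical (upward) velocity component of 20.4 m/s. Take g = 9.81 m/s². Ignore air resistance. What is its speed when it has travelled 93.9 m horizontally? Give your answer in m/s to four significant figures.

Time to reach x = 93.9 m: t = x/vₓ = 93.9/56.20 = 1.671 s.
Vertical velocity there: v_y = v_y0 − g t = 20.40 − 9.81 × 1.671 = 4.009 m/s.
Speed: √(vₓ² + v_y²) = √(56.20² + 4.009²) = 56.34 m/s.

56.34 m/s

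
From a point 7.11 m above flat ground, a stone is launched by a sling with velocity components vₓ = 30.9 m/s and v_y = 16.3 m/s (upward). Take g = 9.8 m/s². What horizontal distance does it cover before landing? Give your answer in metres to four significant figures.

114.9 m

The projectile lands when y = 7.11 + (16.30) t − ½·9.80·t² = 0. Positive root: t = (16.30 + √(16.30² + 2·9.80·7.11)) / 9.80 = (16.30 + 20.13) / 9.80 = 3.717 s.
Horizontal distance: R = vₓ t = 30.90 × 3.717 = 114.9 m.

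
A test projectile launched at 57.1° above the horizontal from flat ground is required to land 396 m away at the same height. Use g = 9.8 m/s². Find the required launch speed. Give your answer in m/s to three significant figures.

65.2 m/s

On level ground R = v₀² sin 2θ / g ⇒ v₀ = √(gR / sin 2θ).
v₀ = √(9.80 × 396 / sin 114.2°) = √(3881 / 0.9121) = √4254.7 = 65.23 m/s.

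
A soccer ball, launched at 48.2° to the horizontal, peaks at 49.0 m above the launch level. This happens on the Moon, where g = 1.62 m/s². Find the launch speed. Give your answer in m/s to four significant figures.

16.90 m/s

At the peak v_y = 0, so v_y0 = √(2gH) = √(2 × 1.62 × 49.0) = 12.60 m/s.
v_y0 = v₀ sin θ ⇒ v₀ = 12.60 / sin 48.2° = 16.90 m/s.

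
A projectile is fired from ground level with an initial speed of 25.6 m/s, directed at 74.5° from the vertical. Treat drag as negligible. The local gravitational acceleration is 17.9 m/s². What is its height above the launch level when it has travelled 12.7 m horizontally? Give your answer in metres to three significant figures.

Horizontal component vₓ = 25.60 sin 74.5° = 24.67 m/s; vertical v_y0 = 25.60 cos 74.5° = 6.841 m/s.
x = vₓ t ⇒ t = 12.7/24.67 = 0.5148 s.
Height: y = v_y0 t − ½ g t² = 6.841 × 0.5148 − 8.950 × 0.5148² = 3.522 − 2.372 = 1.150 m.

1.15 m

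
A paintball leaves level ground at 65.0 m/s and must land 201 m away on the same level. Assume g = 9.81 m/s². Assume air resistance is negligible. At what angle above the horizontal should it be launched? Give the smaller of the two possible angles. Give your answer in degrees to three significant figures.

13.9°

R = v₀² sin 2θ / g gives sin 2θ = gR/v₀² = 9.81·201/65.0² = 0.4667.
2θ = 27.82° or 180° − 27.82° = 152.2°, so θ = 13.91° or 76.09°.
The smaller angle is 13.91°.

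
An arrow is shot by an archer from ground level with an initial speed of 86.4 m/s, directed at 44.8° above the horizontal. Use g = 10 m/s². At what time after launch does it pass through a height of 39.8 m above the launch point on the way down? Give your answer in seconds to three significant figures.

vₓ = 86.40 cos 44.8° = 61.31 m/s; v_y0 = 86.40 sin 44.8° = 60.88 m/s.
Set y = v_y0 t − ½ g t² = 39.8: 5.000 t² − 60.88 t + 39.8 = 0.
Quadratic formula: t = (60.88 ± √2910.4) / 10.0 = (60.88 ± 53.95) / 10.0 → t = 0.6932 s or 11.48 s.
The descending-branch root is 11.48 s.

11.5 s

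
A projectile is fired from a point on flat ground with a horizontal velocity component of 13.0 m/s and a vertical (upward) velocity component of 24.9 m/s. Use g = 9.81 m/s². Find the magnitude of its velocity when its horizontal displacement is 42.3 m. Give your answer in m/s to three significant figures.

Time to reach x = 42.3 m: t = x/vₓ = 42.3/13.00 = 3.254 s.
Vertical velocity there: v_y = v_y0 − g t = 24.90 − 9.81 × 3.254 = −7.020 m/s.
Speed: √(vₓ² + v_y²) = √(13.00² + 7.020²) = 14.77 m/s.

14.8 m/s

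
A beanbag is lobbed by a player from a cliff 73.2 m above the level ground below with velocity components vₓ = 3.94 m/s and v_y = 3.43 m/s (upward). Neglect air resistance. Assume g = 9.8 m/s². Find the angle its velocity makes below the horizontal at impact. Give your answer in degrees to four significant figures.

84.09°

With up positive and y = 0 at the ground: y(t) = 73.2 + (3.430) t − 4.900 t². Setting y = 0 and taking the positive root: t = [3.430 + √(3.430² + 2·9.80·73.2)] / 9.80 = (3.430 + 38.03) / 9.80 = 4.231 s.
At impact: v_y = v_y0 − g t = −38.03 m/s; vₓ = 3.940 m/s.
Angle below horizontal: arctan(|v_y|/vₓ) = arctan(38.03/3.940) = 84.09°.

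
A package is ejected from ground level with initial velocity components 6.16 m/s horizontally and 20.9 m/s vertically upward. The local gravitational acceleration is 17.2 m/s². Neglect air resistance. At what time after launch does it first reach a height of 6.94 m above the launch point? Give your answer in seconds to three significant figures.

Height y(t) = 20.90 t − 8.600 t² = 6.94 gives 8.600 t² − 20.90 t + 6.94 = 0.
Quadratic formula: t = (20.90 ± √198.07) / 17.2 = (20.90 ± 14.07) / 17.2 → t = 0.3969 s or 2.033 s.
The first (ascending) time is 0.3969 s.

0.397 s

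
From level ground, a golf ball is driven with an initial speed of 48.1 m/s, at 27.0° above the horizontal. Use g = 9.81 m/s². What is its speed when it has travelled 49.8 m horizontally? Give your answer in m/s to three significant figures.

vₓ = 48.10 cos 27.0° = 42.86 m/s; v_y0 = 48.10 sin 27.0° = 21.84 m/s.
At x = 49.8 m, t = x/vₓ = 49.8/42.86 = 1.162 s.
Vertical velocity there: v_y = v_y0 − g t = 21.84 − 9.81 × 1.162 = 10.44 m/s.
Speed: √(vₓ² + v_y²) = √(42.86² + 10.44²) = 44.11 m/s.

44.1 m/s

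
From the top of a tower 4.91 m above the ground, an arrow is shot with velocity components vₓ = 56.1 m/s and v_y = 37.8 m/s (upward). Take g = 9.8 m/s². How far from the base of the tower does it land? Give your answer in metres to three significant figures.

Vertical motion (up positive, ground at y = 0): 4.900 t² − (37.80) t − 4.91 = 0, so t = (37.80 + √(37.80² + 2·9.80·4.91)) / 9.80 = (37.80 + 39.05) / 9.80 = 7.842 s.
Horizontal distance: R = vₓ t = 56.10 × 7.842 = 439.9 m.

440 m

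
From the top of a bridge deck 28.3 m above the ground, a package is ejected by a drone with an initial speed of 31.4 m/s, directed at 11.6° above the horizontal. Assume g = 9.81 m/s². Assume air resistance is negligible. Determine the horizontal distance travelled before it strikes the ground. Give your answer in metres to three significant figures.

Components: vₓ = 31.40 cos 11.6° = 30.76 m/s, v_y0 = 31.40 sin 11.6° = 6.314 m/s.
The projectile lands when y = 28.3 + (6.314) t − ½·9.81·t² = 0. Positive root: t = (6.314 + √(6.314² + 2·9.81·28.3)) / 9.81 = (6.314 + 24.39) / 9.81 = 3.130 s.
Horizontal distance: R = vₓ t = 30.76 × 3.130 = 96.29 m.

96.3 m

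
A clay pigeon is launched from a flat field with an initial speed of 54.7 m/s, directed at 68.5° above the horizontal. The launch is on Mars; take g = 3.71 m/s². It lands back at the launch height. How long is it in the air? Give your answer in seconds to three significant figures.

Resolve: vₓ = 54.70 cos 68.5° = 20.05 m/s and v_y0 = 54.70 sin 68.5° = 50.89 m/s.
Time of flight on level ground: T = 2 v_y0 / g = 2 × 50.89 / 3.71 = 27.44 s.

27.4 s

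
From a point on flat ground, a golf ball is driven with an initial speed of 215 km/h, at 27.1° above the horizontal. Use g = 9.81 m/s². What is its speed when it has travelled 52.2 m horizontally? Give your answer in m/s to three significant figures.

Convert: 215 km/h = 215/3.6 = 59.72 m/s.
Resolve: vₓ = 59.72 cos 27.1° = 53.17 m/s and v_y0 = 59.72 sin 27.1° = 27.21 m/s.
Time to reach x = 52.2 m: t = x/vₓ = 52.2/53.17 = 0.9818 s.
Vertical velocity there: v_y = v_y0 − g t = 27.21 − 9.81 × 0.9818 = 17.57 m/s.
Speed: √(vₓ² + v_y²) = √(53.17² + 17.57²) = 55.99 m/s.

56.0 m/s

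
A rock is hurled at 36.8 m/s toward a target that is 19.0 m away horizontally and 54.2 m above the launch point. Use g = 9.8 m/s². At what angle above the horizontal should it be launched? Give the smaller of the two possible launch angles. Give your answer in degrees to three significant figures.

76.1°

Trajectory: y = x tanθ − g x² (1 + tan²θ)/(2v₀²). With x = 19.0, y = 54.2, v₀ = 36.8, g = 9.80:
1.306 tan²θ − 19.0 tanθ + (55.51) = 0.
tanθ = [19.0 ± √(19.0² − 4 × 1.306 × (55.51))] / (2 × 1.306) = (19.0 ± 8.426) / 2.612, giving tanθ = 4.048 or 10.50.
θ = 76.12° or 84.56°; the smaller is 76.12°.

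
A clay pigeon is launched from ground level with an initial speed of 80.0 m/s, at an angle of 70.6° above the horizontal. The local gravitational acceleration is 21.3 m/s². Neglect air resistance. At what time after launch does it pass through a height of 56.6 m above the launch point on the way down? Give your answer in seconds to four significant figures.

vₓ = 80.00 cos 70.6° = 26.57 m/s; v_y0 = 80.00 sin 70.6° = 75.46 m/s.
Require v_y0 t − ½ g t² = 56.6, i.e. 10.65 t² − 75.46 t + 56.6 = 0.
Quadratic formula: t = (75.46 ± √3282.7) / 21.3 = (75.46 ± 57.30) / 21.3 → t = 0.8527 s or 6.233 s.
The descending-branch root is 6.233 s.

6.233 s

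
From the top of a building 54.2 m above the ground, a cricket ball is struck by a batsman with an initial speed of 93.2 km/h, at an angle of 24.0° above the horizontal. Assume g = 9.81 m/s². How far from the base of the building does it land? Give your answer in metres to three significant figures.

Convert: 93.2 km/h = 93.2/3.6 = 25.89 m/s.
vₓ = 25.89 cos 24.0° = 23.65 m/s; v_y0 = 25.89 sin 24.0° = 10.53 m/s.
The projectile lands when y = 54.2 + (10.53) t − ½·9.81·t² = 0. Positive root: t = (10.53 + √(10.53² + 2·9.81·54.2)) / 9.81 = (10.53 + 34.27) / 9.81 = 4.567 s.
Horizontal distance: R = vₓ t = 23.65 × 4.567 = 108.0 m.

108 m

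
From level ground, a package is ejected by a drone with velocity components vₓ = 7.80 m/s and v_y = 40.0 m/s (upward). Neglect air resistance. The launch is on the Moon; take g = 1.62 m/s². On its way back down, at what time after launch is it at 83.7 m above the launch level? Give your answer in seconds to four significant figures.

Set y = v_y0 t − ½ g t² = 83.7: 0.8100 t² − 40.00 t + 83.7 = 0.
t = [40.00 ± √(40.00² − 2·1.62·83.7)] / 1.62 = (40.00 ± 36.45) / 1.62, so t = 2.190 s or t = 47.19 s.
The descending-branch root is 47.19 s.

47.19 s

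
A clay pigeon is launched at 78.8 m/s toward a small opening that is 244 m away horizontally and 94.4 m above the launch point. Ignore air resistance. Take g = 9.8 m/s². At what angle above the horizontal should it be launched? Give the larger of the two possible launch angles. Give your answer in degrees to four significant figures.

Trajectory: y = x tanθ − g x² (1 + tan²θ)/(2v₀²). With x = 244, y = 94.4, v₀ = 78.8, g = 9.80:
46.98 tan²θ − 244 tanθ + (141.4) = 0.
tanθ = [244 ± √(244² − 4 × 46.98 × (141.4))] / (2 × 46.98) = (244 ± 181.6) / 93.96, giving tanθ = 0.6644 or 4.529.
θ = 33.60° or 77.55°; the larger is 77.55°.

77.55°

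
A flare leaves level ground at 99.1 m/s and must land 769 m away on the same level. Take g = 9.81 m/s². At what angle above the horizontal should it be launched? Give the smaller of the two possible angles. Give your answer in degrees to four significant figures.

25.09°

From R = (v₀²/g) sin 2θ: sin 2θ = 9.81 × 769 / 9820.8 = 0.7682.
2θ = 50.19° or 180° − 50.19° = 129.8°, so θ = 25.09° or 64.91°.
The smaller angle is 25.09°.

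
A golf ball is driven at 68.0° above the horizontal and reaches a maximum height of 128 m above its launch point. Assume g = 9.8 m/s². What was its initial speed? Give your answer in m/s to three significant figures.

At the peak v_y = 0, so v_y0 = √(2gH) = √(2 × 9.80 × 128) = 50.09 m/s.
v_y0 = v₀ sin θ ⇒ v₀ = 50.09 / sin 68.0° = 54.02 m/s.

54.0 m/s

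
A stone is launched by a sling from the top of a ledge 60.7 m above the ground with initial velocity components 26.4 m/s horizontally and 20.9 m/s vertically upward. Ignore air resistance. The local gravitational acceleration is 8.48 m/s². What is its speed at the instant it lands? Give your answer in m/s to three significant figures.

The projectile lands when y = 60.7 + (20.90) t − ½·8.48·t² = 0. Positive root: t = (20.90 + √(20.90² + 2·8.48·60.7)) / 8.48 = (20.90 + 38.29) / 8.48 = 6.980 s.
Vertical velocity at impact: v_y = v_y0 − g t = 20.90 − 8.48 × 6.980 = −38.29 m/s.
Speed: |v| = √(vₓ² + v_y²) = √(26.40² + 38.29²) = 46.51 m/s.

46.5 m/s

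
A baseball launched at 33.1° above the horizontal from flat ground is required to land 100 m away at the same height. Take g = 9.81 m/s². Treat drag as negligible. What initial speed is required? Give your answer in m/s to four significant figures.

On level ground R = v₀² sin 2θ / g ⇒ v₀ = √(gR / sin 2θ).
v₀ = √(9.81 × 100 / sin 66.20°) = √(981.0 / 0.9150) = √1072.2 = 32.74 m/s.

32.74 m/s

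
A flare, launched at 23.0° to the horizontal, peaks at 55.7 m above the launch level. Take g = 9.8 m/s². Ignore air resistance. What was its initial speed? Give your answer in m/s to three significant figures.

At the peak v_y = 0, so v_y0 = √(2gH) = √(2 × 9.80 × 55.7) = 33.04 m/s.
v_y0 = v₀ sin θ ⇒ v₀ = 33.04 / sin 23.0° = 84.56 m/s.

84.6 m/s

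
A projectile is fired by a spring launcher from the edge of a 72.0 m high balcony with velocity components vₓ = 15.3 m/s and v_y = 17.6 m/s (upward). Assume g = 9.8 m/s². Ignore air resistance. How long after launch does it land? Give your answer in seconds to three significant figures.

6.03 s

Vertical motion (up positive, ground at y = 0): 4.900 t² − (17.60) t − 72.0 = 0, so t = (17.60 + √(17.60² + 2·9.80·72.0)) / 9.80 = (17.60 + 41.48) / 9.80 = 6.029 s.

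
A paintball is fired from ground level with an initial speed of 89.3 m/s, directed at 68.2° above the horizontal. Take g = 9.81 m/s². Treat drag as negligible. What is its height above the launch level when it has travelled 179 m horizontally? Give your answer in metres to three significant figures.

305 m

Resolve: vₓ = 89.30 cos 68.2° = 33.16 m/s and v_y0 = 89.30 sin 68.2° = 82.91 m/s.
x = vₓ t ⇒ t = 179/33.16 = 5.398 s.
Height: y = v_y0 t − ½ g t² = 82.91 × 5.398 − 4.905 × 5.398² = 447.5 − 142.9 = 304.6 m.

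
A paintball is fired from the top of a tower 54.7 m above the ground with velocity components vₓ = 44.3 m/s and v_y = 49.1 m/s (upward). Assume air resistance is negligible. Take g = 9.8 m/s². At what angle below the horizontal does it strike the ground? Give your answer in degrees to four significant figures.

53.11°

The projectile lands when y = 54.7 + (49.10) t − ½·9.80·t² = 0. Positive root: t = (49.10 + √(49.10² + 2·9.80·54.7)) / 9.80 = (49.10 + 59.02) / 9.80 = 11.03 s.
At impact: v_y = v_y0 − g t = −59.02 m/s; vₓ = 44.30 m/s.
Angle below horizontal: arctan(|v_y|/vₓ) = arctan(59.02/44.30) = 53.11°.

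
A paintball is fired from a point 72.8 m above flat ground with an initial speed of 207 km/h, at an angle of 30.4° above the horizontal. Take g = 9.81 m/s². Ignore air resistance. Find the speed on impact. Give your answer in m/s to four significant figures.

Convert: 207 km/h = 207/3.6 = 57.50 m/s.
vₓ = 57.50 cos 30.4° = 49.59 m/s; v_y0 = 57.50 sin 30.4° = 29.10 m/s.
With up positive and y = 0 at the ground: y(t) = 72.8 + (29.10) t − 4.905 t². Setting y = 0 and taking the positive root: t = [29.10 + √(29.10² + 2·9.81·72.8)] / 9.81 = (29.10 + 47.70) / 9.81 = 7.828 s.
Vertical velocity at impact: v_y = v_y0 − g t = 29.10 − 9.81 × 7.828 = −47.70 m/s.
Speed: |v| = √(vₓ² + v_y²) = √(49.59² + 47.70²) = 68.81 m/s.

68.81 m/s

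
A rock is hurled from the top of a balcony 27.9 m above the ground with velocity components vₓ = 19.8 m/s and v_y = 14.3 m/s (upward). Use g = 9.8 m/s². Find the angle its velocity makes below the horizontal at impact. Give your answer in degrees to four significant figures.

Vertical motion (up positive, ground at y = 0): 4.900 t² − (14.30) t − 27.9 = 0, so t = (14.30 + √(14.30² + 2·9.80·27.9)) / 9.80 = (14.30 + 27.41) / 9.80 = 4.256 s.
At impact: v_y = v_y0 − g t = −27.41 m/s; vₓ = 19.80 m/s.
Angle below horizontal: arctan(|v_y|/vₓ) = arctan(27.41/19.80) = 54.16°.

54.16°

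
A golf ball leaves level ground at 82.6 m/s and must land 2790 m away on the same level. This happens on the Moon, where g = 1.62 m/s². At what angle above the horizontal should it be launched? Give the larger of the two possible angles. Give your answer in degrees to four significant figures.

69.26°

R = v₀² sin 2θ / g gives sin 2θ = gR/v₀² = 1.62·2790/82.6² = 0.6625.
2θ = 41.49° or 180° − 41.49° = 138.5°, so θ = 20.74° or 69.26°.
The larger angle is 69.26°.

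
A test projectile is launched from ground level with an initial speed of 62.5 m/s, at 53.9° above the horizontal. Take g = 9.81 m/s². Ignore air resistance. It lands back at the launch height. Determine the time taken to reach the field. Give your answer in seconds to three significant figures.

10.3 s

Horizontal component vₓ = 62.50 cos 53.9° = 36.82 m/s; vertical v_y0 = 62.50 sin 53.9° = 50.50 m/s.
Time of flight on level ground: T = 2 v_y0 / g = 2 × 50.50 / 9.81 = 10.30 s.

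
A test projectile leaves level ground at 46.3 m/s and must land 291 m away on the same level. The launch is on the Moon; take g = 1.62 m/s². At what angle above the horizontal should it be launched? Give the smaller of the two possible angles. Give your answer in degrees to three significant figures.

From R = (v₀²/g) sin 2θ: sin 2θ = 1.62 × 291 / 2143.7 = 0.2199.
2θ = 12.70° or 180° − 12.70° = 167.3°, so θ = 6.352° or 83.65°.
The smaller angle is 6.352°.

6.35°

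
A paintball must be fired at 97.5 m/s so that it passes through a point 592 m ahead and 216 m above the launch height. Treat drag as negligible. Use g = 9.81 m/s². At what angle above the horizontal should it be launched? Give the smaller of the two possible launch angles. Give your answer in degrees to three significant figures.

43.2°

Trajectory: y = x tanθ − g x² (1 + tan²θ)/(2v₀²). With x = 592, y = 216, v₀ = 97.5, g = 9.81:
180.8 tan²θ − 592 tanθ + (396.8) = 0.
tanθ = [592 ± √(592² − 4 × 180.8 × (396.8))] / (2 × 180.8) = (592 ± 251.8) / 361.7, giving tanθ = 0.9405 or 2.333.
θ = 43.24° or 66.80°; the smaller is 43.24°.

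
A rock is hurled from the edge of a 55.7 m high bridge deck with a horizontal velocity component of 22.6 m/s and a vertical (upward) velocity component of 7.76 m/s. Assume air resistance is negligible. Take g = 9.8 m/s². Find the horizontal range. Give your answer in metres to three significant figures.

96.2 m

The projectile lands when y = 55.7 + (7.760) t − ½·9.80·t² = 0. Positive root: t = (7.760 + √(7.760² + 2·9.80·55.7)) / 9.80 = (7.760 + 33.94) / 9.80 = 4.255 s.
Horizontal distance: R = vₓ t = 22.60 × 4.255 = 96.17 m.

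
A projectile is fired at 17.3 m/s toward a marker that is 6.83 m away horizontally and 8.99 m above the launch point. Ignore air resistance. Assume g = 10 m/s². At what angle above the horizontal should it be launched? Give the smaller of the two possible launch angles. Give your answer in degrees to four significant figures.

60.95°

Trajectory: y = x tanθ − g x² (1 + tan²θ)/(2v₀²). With x = 6.83, y = 8.99, v₀ = 17.3, g = 10.0:
0.7793 tan²θ − 6.83 tanθ + (9.769) = 0.
tanθ = [6.83 ± √(6.83² − 4 × 0.7793 × (9.769))] / (2 × 0.7793) = (6.83 ± 4.024) / 1.559, giving tanθ = 1.800 or 6.964.
θ = 60.95° or 81.83°; the smaller is 60.95°.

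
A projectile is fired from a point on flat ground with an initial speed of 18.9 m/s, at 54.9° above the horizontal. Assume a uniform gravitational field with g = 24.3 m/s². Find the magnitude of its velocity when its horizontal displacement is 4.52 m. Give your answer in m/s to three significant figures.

12.1 m/s

Horizontal component vₓ = 18.90 cos 54.9° = 10.87 m/s; vertical v_y0 = 18.90 sin 54.9° = 15.46 m/s.
At x = 4.52 m, t = x/vₓ = 4.52/10.87 = 0.4159 s.
Vertical velocity there: v_y = v_y0 − g t = 15.46 − 24.3 × 0.4159 = 5.356 m/s.
Speed: √(vₓ² + v_y²) = √(10.87² + 5.356²) = 12.12 m/s.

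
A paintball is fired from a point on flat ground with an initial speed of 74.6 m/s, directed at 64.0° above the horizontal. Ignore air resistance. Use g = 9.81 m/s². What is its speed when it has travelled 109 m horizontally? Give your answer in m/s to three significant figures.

47.4 m/s

vₓ = 74.60 cos 64.0° = 32.70 m/s; v_y0 = 74.60 sin 64.0° = 67.05 m/s.
Time to reach x = 109 m: t = x/vₓ = 109/32.70 = 3.333 s.
Vertical velocity there: v_y = v_y0 − g t = 67.05 − 9.81 × 3.333 = 34.35 m/s.
Speed: √(vₓ² + v_y²) = √(32.70² + 34.35²) = 47.43 m/s.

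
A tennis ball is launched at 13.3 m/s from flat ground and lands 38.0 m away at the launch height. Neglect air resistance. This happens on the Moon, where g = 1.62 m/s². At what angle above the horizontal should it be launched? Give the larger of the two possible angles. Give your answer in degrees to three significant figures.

R = v₀² sin 2θ / g gives sin 2θ = gR/v₀² = 1.62·38.0/13.3² = 0.3480.
2θ = 20.37° or 180° − 20.37° = 159.6°, so θ = 10.18° or 79.82°.
The larger angle is 79.82°.

79.8°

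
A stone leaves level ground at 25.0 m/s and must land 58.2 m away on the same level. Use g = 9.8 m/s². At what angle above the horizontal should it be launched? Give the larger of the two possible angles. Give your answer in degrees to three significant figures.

From R = (v₀²/g) sin 2θ: sin 2θ = 9.80 × 58.2 / 625.00 = 0.9126.
2θ = 65.86° or 180° − 65.86° = 114.1°, so θ = 32.93° or 57.07°.
The larger angle is 57.07°.

57.1°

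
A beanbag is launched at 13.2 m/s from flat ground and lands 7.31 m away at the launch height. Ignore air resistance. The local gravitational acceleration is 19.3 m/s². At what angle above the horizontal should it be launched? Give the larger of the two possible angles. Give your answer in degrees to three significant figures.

From R = (v₀²/g) sin 2θ: sin 2θ = 19.3 × 7.31 / 174.24 = 0.8097.
2θ = 54.07° or 180° − 54.07° = 125.9°, so θ = 27.03° or 62.97°.
The larger angle is 62.97°.

63.0°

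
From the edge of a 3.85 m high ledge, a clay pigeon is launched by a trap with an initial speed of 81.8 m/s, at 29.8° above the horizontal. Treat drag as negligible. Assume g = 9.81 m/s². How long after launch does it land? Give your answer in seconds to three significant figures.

Components: vₓ = 81.80 cos 29.8° = 70.98 m/s, v_y0 = 81.80 sin 29.8° = 40.65 m/s.
The projectile lands when y = 3.85 + (40.65) t − ½·9.81·t² = 0. Positive root: t = (40.65 + √(40.65² + 2·9.81·3.85)) / 9.81 = (40.65 + 41.57) / 9.81 = 8.382 s.

8.38 s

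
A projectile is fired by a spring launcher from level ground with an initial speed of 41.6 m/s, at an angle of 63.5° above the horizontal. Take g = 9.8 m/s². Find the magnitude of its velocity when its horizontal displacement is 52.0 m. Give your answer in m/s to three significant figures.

Horizontal component vₓ = 41.60 cos 63.5° = 18.56 m/s; vertical v_y0 = 41.60 sin 63.5° = 37.23 m/s.
Time to reach x = 52.0 m: t = x/vₓ = 52.0/18.56 = 2.801 s.
Vertical velocity there: v_y = v_y0 − g t = 37.23 − 9.80 × 2.801 = 9.775 m/s.
Speed: √(vₓ² + v_y²) = √(18.56² + 9.775²) = 20.98 m/s.

21.0 m/s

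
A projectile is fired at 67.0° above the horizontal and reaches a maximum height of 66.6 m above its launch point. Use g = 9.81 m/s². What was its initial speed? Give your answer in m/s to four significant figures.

39.27 m/s

At the peak v_y = 0, so v_y0 = √(2gH) = √(2 × 9.81 × 66.6) = 36.15 m/s.
v_y0 = v₀ sin θ ⇒ v₀ = 36.15 / sin 67.0° = 39.27 m/s.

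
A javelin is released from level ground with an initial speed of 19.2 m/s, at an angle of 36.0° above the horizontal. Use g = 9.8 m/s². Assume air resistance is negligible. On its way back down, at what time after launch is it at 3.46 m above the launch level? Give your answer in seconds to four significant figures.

Horizontal component vₓ = 19.20 cos 36.0° = 15.53 m/s; vertical v_y0 = 19.20 sin 36.0° = 11.29 m/s.
Height y(t) = 11.29 t − 4.900 t² = 3.46 gives 4.900 t² − 11.29 t + 3.46 = 0.
t = [11.29 ± √(11.29² − 2·9.80·3.46)] / 9.80 = (11.29 ± 7.717) / 9.80, so t = 0.3642 s or t = 1.939 s.
The descending-branch root is 1.939 s.

1.939 s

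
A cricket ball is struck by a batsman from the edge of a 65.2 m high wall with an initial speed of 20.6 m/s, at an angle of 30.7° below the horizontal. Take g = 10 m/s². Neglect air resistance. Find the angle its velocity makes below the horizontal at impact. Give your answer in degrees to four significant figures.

Resolve: vₓ = 20.60 cos 30.7° = 17.71 m/s and v_y0 = −10.52 m/s (downward).
The projectile lands when y = 65.2 + (−10.52) t − ½·10.0·t² = 0. Positive root: t = (−10.52 + √(10.52² + 2·10.0·65.2)) / 10.0 = (−10.52 + 37.61) / 10.0 = 2.709 s.
At impact: v_y = v_y0 − g t = −37.61 m/s; vₓ = 17.71 m/s.
Angle below horizontal: arctan(|v_y|/vₓ) = arctan(37.61/17.71) = 64.78°.

64.78°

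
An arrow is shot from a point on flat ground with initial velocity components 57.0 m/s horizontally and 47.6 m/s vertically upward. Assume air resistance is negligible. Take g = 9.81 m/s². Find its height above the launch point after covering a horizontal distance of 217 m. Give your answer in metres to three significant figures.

110 m

At x = 217 m, t = x/vₓ = 217/57.00 = 3.807 s.
Height: y = v_y0 t − ½ g t² = 47.60 × 3.807 − 4.905 × 3.807² = 181.2 − 71.09 = 110.1 m.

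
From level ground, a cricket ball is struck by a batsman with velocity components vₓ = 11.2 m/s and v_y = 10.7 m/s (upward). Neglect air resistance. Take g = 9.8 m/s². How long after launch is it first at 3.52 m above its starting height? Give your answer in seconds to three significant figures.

0.404 s

Require v_y0 t − ½ g t² = 3.52, i.e. 4.900 t² − 10.70 t + 3.52 = 0.
t = [10.70 ± √(10.70² − 2·9.80·3.52)] / 9.80 = (10.70 ± 6.745) / 9.80, so t = 0.4035 s or t = 1.780 s.
The first (ascending) time is 0.4035 s.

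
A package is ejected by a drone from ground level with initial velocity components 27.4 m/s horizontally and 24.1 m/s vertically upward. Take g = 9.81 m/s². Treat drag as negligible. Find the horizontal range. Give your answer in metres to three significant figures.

Time aloft: T = 2 v_y0 / g = 2 × 24.10 / 9.81 = 4.913 s.
Horizontal distance R = vₓ T = 27.40 × 4.913 = 134.6 m.

135 m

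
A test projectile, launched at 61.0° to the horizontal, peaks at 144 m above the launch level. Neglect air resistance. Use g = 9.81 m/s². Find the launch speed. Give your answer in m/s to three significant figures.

At the peak v_y = 0, so v_y0 = √(2gH) = √(2 × 9.81 × 144) = 53.15 m/s.
v_y0 = v₀ sin θ ⇒ v₀ = 53.15 / sin 61.0° = 60.77 m/s.

60.8 m/s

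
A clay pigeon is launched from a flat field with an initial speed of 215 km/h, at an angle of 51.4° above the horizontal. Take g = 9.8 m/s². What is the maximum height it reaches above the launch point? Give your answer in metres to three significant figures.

Convert: 215 km/h = 215/3.6 = 59.72 m/s.
Horizontal component vₓ = 59.72 cos 51.4° = 37.26 m/s; vertical v_y0 = 59.72 sin 51.4° = 46.67 m/s.
Peak height H = v_y0² / (2g) = 2178.5 / 19.60 = 111.1 m.

111 m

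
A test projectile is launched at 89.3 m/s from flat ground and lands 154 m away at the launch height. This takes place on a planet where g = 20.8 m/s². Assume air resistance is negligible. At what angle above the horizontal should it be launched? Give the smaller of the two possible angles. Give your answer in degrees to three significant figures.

11.8°

From R = (v₀²/g) sin 2θ: sin 2θ = 20.8 × 154 / 7974.5 = 0.4017.
2θ = 23.68° or 180° − 23.68° = 156.3°, so θ = 11.84° or 78.16°.
The smaller angle is 11.84°.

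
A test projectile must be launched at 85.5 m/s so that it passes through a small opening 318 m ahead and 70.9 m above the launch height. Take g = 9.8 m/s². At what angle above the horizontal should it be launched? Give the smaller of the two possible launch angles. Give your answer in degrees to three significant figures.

25.9°

Trajectory: y = x tanθ − g x² (1 + tan²θ)/(2v₀²). With x = 318, y = 70.9, v₀ = 85.5, g = 9.80:
67.78 tan²θ − 318 tanθ + (138.7) = 0.
tanθ = [318 ± √(318² − 4 × 67.78 × (138.7))] / (2 × 67.78) = (318 ± 252.0) / 135.6, giving tanθ = 0.4866 or 4.205.
θ = 25.95° or 76.62°; the smaller is 25.95°.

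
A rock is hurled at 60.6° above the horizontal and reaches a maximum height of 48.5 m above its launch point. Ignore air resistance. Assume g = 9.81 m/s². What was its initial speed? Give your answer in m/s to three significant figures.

35.4 m/s

At the peak v_y = 0, so v_y0 = √(2gH) = √(2 × 9.81 × 48.5) = 30.85 m/s.
v_y0 = v₀ sin θ ⇒ v₀ = 30.85 / sin 60.6° = 35.41 m/s.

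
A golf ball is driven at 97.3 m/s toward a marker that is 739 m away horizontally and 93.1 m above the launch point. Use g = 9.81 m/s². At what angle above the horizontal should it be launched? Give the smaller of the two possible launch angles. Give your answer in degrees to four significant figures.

34.70°

Trajectory: y = x tanθ − g x² (1 + tan²θ)/(2v₀²). With x = 739, y = 93.1, v₀ = 97.3, g = 9.81:
282.9 tan²θ − 739 tanθ + (376.0) = 0.
tanθ = [739 ± √(739² − 4 × 282.9 × (376.0))] / (2 × 282.9) = (739 ± 347.2) / 565.9, giving tanθ = 0.6924 or 1.919.
θ = 34.70° or 62.48°; the smaller is 34.70°.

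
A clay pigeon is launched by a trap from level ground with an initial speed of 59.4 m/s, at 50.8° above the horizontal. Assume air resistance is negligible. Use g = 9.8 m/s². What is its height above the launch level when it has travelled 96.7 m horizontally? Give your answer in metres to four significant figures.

86.06 m

vₓ = 59.40 cos 50.8° = 37.54 m/s; v_y0 = 59.40 sin 50.8° = 46.03 m/s.
Time to reach x = 96.7 m: t = x/vₓ = 96.7/37.54 = 2.576 s.
Height: y = v_y0 t − ½ g t² = 46.03 × 2.576 − 4.900 × 2.576² = 118.6 − 32.51 = 86.06 m.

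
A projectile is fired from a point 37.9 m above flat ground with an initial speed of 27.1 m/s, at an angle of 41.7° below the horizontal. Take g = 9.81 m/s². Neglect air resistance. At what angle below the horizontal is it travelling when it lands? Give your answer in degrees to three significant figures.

58.2°

vₓ = 27.10 cos 41.7° = 20.23 m/s; v_y0 = −18.03 m/s (downward).
Vertical motion (up positive, ground at y = 0): 4.905 t² − (−18.03) t − 37.9 = 0, so t = (−18.03 + √(18.03² + 2·9.81·37.9)) / 9.81 = (−18.03 + 32.69) / 9.81 = 1.495 s.
At impact: v_y = v_y0 − g t = −32.69 m/s; vₓ = 20.23 m/s.
Angle below horizontal: arctan(|v_y|/vₓ) = arctan(32.69/20.23) = 58.24°.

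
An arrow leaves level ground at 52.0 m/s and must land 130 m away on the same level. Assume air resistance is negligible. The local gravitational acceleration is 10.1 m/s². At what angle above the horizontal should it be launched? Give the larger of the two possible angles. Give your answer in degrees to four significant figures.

75.47°

Level-ground range R = v₀² sin(2θ)/g ⇒ sin(2θ) = gR/v₀² = 10.1 × 130 / 52.0² = 0.4856.
2θ = 29.05° or 180° − 29.05° = 150.9°, so θ = 14.53° or 75.47°.
The larger angle is 75.47°.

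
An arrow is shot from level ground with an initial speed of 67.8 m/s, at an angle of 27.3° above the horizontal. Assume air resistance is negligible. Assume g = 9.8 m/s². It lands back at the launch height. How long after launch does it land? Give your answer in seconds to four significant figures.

6.346 s

vₓ = 67.80 cos 27.3° = 60.25 m/s; v_y0 = 67.80 sin 27.3° = 31.10 m/s.
Time of flight on level ground: T = 2 v_y0 / g = 2 × 31.10 / 9.80 = 6.346 s.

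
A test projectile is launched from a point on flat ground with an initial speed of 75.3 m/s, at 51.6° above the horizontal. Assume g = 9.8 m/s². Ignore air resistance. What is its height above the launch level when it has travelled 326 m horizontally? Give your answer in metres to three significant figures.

173 m

Horizontal component vₓ = 75.30 cos 51.6° = 46.77 m/s; vertical v_y0 = 75.30 sin 51.6° = 59.01 m/s.
Time to reach x = 326 m: t = x/vₓ = 326/46.77 = 6.970 s.
Height: y = v_y0 t − ½ g t² = 59.01 × 6.970 − 4.900 × 6.970² = 411.3 − 238.0 = 173.3 m.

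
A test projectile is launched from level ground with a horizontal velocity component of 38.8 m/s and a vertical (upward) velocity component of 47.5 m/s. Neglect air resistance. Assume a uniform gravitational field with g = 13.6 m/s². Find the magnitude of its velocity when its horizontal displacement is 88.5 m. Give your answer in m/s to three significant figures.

At x = 88.5 m, t = x/vₓ = 88.5/38.80 = 2.281 s.
Vertical velocity there: v_y = v_y0 − g t = 47.50 − 13.6 × 2.281 = 16.48 m/s.
Speed: √(vₓ² + v_y²) = √(38.80² + 16.48²) = 42.15 m/s.

42.2 m/s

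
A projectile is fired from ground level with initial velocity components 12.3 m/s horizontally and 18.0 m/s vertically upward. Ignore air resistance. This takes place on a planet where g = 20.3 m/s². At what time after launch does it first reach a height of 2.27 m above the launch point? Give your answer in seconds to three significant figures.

Height y(t) = 18.00 t − 10.15 t² = 2.27 gives 10.15 t² − 18.00 t + 2.27 = 0.
Quadratic formula: t = (18.00 ± √231.84) / 20.3 = (18.00 ± 15.23) / 20.3 → t = 0.1366 s or 1.637 s.
The first (ascending) time is 0.1366 s.

0.137 s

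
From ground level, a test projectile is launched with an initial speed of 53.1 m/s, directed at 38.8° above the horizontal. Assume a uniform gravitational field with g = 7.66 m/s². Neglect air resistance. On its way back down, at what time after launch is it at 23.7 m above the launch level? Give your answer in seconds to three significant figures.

7.90 s

Resolve: vₓ = 53.10 cos 38.8° = 41.38 m/s and v_y0 = 53.10 sin 38.8° = 33.27 m/s.
Set y = v_y0 t − ½ g t² = 23.7: 3.830 t² − 33.27 t + 23.7 = 0.
Quadratic formula: t = (33.27 ± √743.99) / 7.66 = (33.27 ± 27.28) / 7.66 → t = 0.7828 s or 7.905 s.
The descending-branch root is 7.905 s.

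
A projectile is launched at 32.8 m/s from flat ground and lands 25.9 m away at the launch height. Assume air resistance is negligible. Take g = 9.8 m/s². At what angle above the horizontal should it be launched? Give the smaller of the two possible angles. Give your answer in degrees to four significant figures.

6.823°

Level-ground range R = v₀² sin(2θ)/g ⇒ sin(2θ) = gR/v₀² = 9.80 × 25.9 / 32.8² = 0.2359.
2θ = 13.65° or 180° − 13.65° = 166.4°, so θ = 6.823° or 83.18°.
The smaller angle is 6.823°.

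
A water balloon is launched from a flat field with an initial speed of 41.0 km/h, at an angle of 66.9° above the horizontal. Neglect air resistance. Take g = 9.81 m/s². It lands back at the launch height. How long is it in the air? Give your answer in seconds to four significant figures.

Convert: 41.0 km/h = 41.0/3.6 = 11.39 m/s.
Components: vₓ = 11.39 cos 66.9° = 4.468 m/s, v_y0 = 11.39 sin 66.9° = 10.48 m/s.
Landing at launch height ⇒ T = 2 v_y0 / g = 2 × 10.48 / 9.81 = 2.136 s.

2.136 s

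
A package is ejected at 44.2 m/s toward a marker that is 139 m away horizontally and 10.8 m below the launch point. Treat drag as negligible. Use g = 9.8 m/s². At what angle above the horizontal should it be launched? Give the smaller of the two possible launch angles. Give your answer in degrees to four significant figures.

Trajectory: y = x tanθ − g x² (1 + tan²θ)/(2v₀²). With x = 139, y = −10.8, v₀ = 44.2, g = 9.80:
48.46 tan²θ − 139 tanθ + (37.66) = 0.
tanθ = [139 ± √(139² − 4 × 48.46 × (37.66))] / (2 × 48.46) = (139 ± 109.6) / 96.92, giving tanθ = 0.3029 or 2.565.
θ = 16.85° or 68.70°; the smaller is 16.85°.

16.85°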